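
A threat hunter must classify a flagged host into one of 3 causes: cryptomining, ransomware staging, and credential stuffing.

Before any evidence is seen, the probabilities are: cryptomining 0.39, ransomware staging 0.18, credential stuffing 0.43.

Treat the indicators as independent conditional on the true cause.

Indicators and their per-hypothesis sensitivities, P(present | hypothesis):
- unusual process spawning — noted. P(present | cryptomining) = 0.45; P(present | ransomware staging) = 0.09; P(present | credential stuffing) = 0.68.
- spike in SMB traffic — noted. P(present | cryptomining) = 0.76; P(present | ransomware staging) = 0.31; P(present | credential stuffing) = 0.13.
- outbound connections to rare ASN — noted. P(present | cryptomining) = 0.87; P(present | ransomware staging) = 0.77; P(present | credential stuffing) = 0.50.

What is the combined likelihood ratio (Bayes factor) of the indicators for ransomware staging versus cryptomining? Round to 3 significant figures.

0.0722

Take the product of per-indicator likelihoods under each hypothesis, then divide.
  ransomware staging: 0.09 × 0.31 × 0.77 = 0.021483
  cryptomining: 0.45 × 0.76 × 0.87 = 0.29754
Bayes factor = 0.021483 / 0.29754 ≈ 0.0722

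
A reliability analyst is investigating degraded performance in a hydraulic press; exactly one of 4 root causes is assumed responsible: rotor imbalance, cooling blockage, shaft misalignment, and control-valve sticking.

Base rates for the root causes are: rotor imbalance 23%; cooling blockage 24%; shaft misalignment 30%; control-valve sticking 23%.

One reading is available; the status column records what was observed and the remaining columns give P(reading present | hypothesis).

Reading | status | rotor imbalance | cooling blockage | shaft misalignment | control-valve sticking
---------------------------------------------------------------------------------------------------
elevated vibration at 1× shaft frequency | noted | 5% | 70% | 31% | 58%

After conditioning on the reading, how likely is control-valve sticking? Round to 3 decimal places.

By Bayes' rule, the unnormalized weight for each hypothesis is prior × likelihood:
  rotor imbalance: 0.23 × 0.05 = 0.0115
  cooling blockage: 0.24 × 0.70 = 0.168
  shaft misalignment: 0.30 × 0.31 = 0.093
  control-valve sticking: 0.23 × 0.58 = 0.1334
Marginal likelihood of the evidence = 0.4059.
P(control-valve sticking | evidence) = 0.1334 / 0.4059 ≈ 0.329.

0.329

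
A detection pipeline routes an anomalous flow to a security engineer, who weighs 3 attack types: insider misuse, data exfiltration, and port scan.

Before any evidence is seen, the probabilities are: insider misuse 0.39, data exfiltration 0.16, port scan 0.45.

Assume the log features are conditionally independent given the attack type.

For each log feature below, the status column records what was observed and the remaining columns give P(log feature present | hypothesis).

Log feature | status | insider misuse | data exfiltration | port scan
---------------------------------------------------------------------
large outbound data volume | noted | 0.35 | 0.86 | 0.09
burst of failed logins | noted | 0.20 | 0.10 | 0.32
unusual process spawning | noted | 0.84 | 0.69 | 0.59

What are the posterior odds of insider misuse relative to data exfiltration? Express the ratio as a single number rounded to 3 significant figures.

2.42

The normalizing constant cancels in an odds ratio, so compute prior × likelihood for the two hypotheses only:
  insider misuse: 0.39 × 0.35 × 0.20 × 0.84 = 0.022932
  data exfiltration: 0.16 × 0.86 × 0.10 × 0.69 = 0.0094944
Posterior odds = 0.022932 / 0.0094944 ≈ 2.42.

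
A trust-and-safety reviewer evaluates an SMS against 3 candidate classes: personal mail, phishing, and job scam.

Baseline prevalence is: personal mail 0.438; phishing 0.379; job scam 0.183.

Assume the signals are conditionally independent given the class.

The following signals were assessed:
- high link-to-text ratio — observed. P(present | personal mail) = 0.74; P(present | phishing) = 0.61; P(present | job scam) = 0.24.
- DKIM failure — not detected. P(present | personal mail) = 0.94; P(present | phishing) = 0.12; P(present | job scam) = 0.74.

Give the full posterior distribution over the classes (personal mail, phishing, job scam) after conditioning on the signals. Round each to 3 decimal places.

Multiply each prior by the joint likelihood of the signal pattern (using 1 − P(present | H) for each absent signal):
  personal mail: 0.438 × 0.74 × (1 − 0.94) = 0.019447
  phishing: 0.379 × 0.61 × (1 − 0.12) = 0.20345
  job scam: 0.183 × 0.24 × (1 − 0.74) = 0.011419
Normalizing constant Z = 0.019447 + 0.20345 + 0.011419 = 0.23431.
P(personal mail | evidence) = 0.019447 / 0.23431 ≈ 0.083
P(phishing | evidence) = 0.20345 / 0.23431 ≈ 0.868
P(job scam | evidence) = 0.011419 / 0.23431 ≈ 0.049

0.083, 0.868, 0.049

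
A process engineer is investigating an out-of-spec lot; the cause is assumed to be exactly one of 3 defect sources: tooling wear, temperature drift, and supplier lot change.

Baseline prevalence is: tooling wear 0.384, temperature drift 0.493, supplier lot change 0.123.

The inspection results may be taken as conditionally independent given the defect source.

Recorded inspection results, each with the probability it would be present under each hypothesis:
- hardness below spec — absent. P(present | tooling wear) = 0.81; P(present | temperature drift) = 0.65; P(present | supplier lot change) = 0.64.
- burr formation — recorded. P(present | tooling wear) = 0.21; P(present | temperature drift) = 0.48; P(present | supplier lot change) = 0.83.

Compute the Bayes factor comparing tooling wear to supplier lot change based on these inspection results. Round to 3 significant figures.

The Bayes factor is the ratio of the joint likelihoods of the inspection result pattern under the two hypotheses (using 1 − P(present | H) for each absent inspection result).
  tooling wear: (1 − 0.81) × 0.21 = 0.0399
  supplier lot change: (1 − 0.64) × 0.83 = 0.2988
Bayes factor = 0.0399 / 0.2988 ≈ 0.134

0.134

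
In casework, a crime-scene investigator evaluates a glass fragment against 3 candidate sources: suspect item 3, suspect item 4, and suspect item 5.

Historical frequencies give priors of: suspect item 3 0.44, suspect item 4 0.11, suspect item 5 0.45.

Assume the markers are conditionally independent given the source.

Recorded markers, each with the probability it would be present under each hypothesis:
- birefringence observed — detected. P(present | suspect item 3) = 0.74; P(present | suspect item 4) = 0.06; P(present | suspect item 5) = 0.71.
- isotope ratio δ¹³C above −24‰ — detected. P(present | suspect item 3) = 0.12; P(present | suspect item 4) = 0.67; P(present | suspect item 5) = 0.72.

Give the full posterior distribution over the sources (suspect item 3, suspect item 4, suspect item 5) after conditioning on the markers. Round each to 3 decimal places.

0.143, 0.016, 0.841

Multiply each prior by the joint likelihood of the marker pattern:
  suspect item 3: 0.44 × 0.74 × 0.12 = 0.039072
  suspect item 4: 0.11 × 0.06 × 0.67 = 0.004422
  suspect item 5: 0.45 × 0.71 × 0.72 = 0.23004
The unnormalized weights sum to 0.27353.
P(suspect item 3 | evidence) = 0.039072 / 0.27353 ≈ 0.143
P(suspect item 4 | evidence) = 0.004422 / 0.27353 ≈ 0.016
P(suspect item 5 | evidence) = 0.23004 / 0.27353 ≈ 0.841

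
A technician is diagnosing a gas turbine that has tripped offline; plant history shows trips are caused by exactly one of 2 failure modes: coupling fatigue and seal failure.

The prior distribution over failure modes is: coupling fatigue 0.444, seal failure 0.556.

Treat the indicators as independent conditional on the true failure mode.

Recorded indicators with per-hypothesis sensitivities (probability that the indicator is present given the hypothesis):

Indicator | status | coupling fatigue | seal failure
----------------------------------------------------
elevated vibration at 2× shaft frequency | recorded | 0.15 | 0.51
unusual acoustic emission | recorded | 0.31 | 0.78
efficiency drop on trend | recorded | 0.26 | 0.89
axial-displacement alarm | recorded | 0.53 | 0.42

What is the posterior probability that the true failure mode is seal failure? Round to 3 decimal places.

For each hypothesis, the unnormalized posterior weight is prior × product of the indicator likelihoods:
  coupling fatigue: 0.444 × 0.15 × 0.31 × 0.26 × 0.53 = 0.002845
  seal failure: 0.556 × 0.51 × 0.78 × 0.89 × 0.42 = 0.082676
The unnormalized weights sum to 0.085521.
P(seal failure | evidence) = 0.082676 / 0.085521 ≈ 0.967.

0.967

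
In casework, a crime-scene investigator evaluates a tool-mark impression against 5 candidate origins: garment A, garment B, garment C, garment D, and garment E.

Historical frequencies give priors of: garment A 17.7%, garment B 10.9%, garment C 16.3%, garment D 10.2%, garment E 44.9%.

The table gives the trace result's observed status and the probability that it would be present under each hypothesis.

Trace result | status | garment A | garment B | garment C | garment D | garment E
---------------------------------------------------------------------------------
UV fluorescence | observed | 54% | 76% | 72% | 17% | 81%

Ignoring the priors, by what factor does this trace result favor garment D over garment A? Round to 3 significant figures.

0.315

The Bayes factor is the ratio of the two likelihoods.
  garment D: 0.17
  garment A: 0.54
Bayes factor = 0.17 / 0.54 ≈ 0.315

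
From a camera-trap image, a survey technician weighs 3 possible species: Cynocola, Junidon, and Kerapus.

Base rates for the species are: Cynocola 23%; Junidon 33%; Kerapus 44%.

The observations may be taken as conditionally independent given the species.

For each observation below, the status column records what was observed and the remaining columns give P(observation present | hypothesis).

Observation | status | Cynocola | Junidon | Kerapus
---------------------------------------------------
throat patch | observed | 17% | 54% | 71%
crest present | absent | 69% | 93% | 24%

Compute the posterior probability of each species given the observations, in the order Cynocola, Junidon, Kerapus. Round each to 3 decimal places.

For each hypothesis, the unnormalized posterior weight is prior × product of the observation likelihoods (using 1 − P(present | H) for each absent observation):
  Cynocola: 0.23 × 0.17 × (1 − 0.69) = 0.012121
  Junidon: 0.33 × 0.54 × (1 − 0.93) = 0.012474
  Kerapus: 0.44 × 0.71 × (1 − 0.24) = 0.23742
Normalizing constant Z = 0.012121 + 0.012474 + 0.23742 = 0.26202.
P(Cynocola | evidence) = 0.012121 / 0.26202 ≈ 0.046
P(Junidon | evidence) = 0.012474 / 0.26202 ≈ 0.048
P(Kerapus | evidence) = 0.23742 / 0.26202 ≈ 0.906

0.046, 0.048, 0.906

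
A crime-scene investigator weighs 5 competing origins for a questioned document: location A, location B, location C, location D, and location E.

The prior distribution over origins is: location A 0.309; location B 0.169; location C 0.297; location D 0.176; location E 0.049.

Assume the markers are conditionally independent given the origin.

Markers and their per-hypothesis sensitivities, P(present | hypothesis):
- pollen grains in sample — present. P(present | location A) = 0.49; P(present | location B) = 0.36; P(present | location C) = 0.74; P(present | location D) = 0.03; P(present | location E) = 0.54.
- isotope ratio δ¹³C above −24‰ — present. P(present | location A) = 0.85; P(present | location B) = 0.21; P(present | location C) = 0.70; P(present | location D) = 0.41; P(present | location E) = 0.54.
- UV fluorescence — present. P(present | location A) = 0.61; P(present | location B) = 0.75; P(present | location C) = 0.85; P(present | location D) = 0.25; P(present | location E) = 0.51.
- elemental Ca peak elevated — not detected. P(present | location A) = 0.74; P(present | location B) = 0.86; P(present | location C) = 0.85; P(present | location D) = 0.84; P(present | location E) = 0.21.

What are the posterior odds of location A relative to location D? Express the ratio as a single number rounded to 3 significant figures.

236

Unnormalized posterior weight (prior times the marker likelihoods) for each of the two hypotheses (using 1 − P(present | H) for each absent marker):
  location A: 0.309 × 0.49 × 0.85 × 0.61 × (1 − 0.74) = 0.020412
  location D: 0.176 × 0.03 × 0.41 × 0.25 × (1 − 0.84) = 8.6592e-05
Posterior odds = 0.020412 / 8.6592e-05 ≈ 236.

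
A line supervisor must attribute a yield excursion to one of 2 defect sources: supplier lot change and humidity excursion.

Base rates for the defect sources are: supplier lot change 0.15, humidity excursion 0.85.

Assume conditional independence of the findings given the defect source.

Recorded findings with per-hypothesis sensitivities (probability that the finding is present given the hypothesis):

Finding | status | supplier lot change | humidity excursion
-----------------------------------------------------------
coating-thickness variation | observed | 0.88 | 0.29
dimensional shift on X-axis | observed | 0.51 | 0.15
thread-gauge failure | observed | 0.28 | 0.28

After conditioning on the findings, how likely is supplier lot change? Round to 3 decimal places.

0.645

By Bayes' rule with conditional independence, the unnormalized weight for each hypothesis is prior × ∏ likelihoods:
  supplier lot change: 0.15 × 0.88 × 0.51 × 0.28 = 0.01885
  humidity excursion: 0.85 × 0.29 × 0.15 × 0.28 = 0.010353
Marginal likelihood of the evidence = 0.029203.
P(supplier lot change | evidence) = 0.01885 / 0.029203 ≈ 0.645.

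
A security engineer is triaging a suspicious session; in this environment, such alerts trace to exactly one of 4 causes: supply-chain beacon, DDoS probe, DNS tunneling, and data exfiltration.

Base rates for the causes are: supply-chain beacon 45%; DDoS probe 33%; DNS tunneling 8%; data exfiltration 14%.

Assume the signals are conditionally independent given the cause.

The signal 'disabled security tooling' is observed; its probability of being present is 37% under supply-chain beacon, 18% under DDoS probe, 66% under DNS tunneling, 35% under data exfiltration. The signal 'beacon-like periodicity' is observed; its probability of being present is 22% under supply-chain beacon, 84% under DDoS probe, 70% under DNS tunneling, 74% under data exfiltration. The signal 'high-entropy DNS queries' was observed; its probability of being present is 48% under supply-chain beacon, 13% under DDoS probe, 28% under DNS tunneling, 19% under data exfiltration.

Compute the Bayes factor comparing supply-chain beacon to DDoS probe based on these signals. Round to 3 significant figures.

Take the product of per-signal likelihoods under each hypothesis, then divide.
  supply-chain beacon: 0.37 × 0.22 × 0.48 = 0.039072
  DDoS probe: 0.18 × 0.84 × 0.13 = 0.019656
Bayes factor = 0.039072 / 0.019656 ≈ 1.99

1.99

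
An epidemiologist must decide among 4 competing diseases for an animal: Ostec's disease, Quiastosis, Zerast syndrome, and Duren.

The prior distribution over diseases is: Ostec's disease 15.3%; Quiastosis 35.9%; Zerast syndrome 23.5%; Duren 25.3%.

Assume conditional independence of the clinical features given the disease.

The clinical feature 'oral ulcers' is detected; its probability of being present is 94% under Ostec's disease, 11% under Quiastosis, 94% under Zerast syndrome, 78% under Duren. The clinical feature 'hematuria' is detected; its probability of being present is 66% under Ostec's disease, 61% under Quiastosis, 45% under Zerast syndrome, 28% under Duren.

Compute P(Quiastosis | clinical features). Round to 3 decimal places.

For each hypothesis, the unnormalized posterior weight is prior × product of the clinical feature likelihoods:
  Ostec's disease: 0.153 × 0.94 × 0.66 = 0.094921
  Quiastosis: 0.359 × 0.11 × 0.61 = 0.024089
  Zerast syndrome: 0.235 × 0.94 × 0.45 = 0.099405
  Duren: 0.253 × 0.78 × 0.28 = 0.055255
Normalizing constant Z = 0.094921 + 0.024089 + 0.099405 + 0.055255 = 0.27367.
P(Quiastosis | evidence) = 0.024089 / 0.27367 ≈ 0.088.

0.088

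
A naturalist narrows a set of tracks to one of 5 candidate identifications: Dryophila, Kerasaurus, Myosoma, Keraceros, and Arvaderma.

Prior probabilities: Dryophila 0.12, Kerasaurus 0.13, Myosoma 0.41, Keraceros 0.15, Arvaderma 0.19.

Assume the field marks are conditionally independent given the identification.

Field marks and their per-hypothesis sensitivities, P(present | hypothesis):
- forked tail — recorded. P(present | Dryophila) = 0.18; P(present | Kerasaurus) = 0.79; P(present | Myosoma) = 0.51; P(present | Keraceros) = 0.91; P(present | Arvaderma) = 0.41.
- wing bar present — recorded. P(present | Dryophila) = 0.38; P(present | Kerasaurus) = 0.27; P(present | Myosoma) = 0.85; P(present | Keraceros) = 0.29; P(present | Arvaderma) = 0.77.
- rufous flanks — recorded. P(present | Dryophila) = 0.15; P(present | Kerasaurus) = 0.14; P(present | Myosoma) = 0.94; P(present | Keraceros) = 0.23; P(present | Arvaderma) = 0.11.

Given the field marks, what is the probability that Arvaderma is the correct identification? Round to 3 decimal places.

0.035

By Bayes' rule with conditional independence, the unnormalized weight for each hypothesis is prior × ∏ likelihoods:
  Dryophila: 0.12 × 0.18 × 0.38 × 0.15 = 0.0012312
  Kerasaurus: 0.13 × 0.79 × 0.27 × 0.14 = 0.0038821
  Myosoma: 0.41 × 0.51 × 0.85 × 0.94 = 0.16707
  Keraceros: 0.15 × 0.91 × 0.29 × 0.23 = 0.0091046
  Arvaderma: 0.19 × 0.41 × 0.77 × 0.11 = 0.0065981
The unnormalized weights sum to 0.18789.
P(Arvaderma | evidence) = 0.0065981 / 0.18789 ≈ 0.035.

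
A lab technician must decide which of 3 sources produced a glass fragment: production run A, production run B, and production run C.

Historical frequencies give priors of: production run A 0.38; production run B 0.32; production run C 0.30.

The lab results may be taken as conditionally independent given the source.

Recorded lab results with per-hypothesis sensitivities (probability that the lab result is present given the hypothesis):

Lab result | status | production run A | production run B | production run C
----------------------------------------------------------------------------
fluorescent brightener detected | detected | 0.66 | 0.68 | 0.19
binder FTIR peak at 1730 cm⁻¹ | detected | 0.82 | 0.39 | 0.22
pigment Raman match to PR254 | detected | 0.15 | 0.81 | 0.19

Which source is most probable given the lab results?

Multiply each prior by the joint likelihood of the lab result pattern:
  production run A: 0.38 × 0.66 × 0.82 × 0.15 = 0.030848
  production run B: 0.32 × 0.68 × 0.39 × 0.81 = 0.06874
  production run C: 0.30 × 0.19 × 0.22 × 0.19 = 0.0023826
Normalizing constant Z = 0.030848 + 0.06874 + 0.0023826 = 0.10197.
P(production run A | evidence) ≈ 0.030848 / 0.10197 ≈ 0.303
P(production run B | evidence) ≈ 0.06874 / 0.10197 ≈ 0.674
P(production run C | evidence) ≈ 0.0023826 / 0.10197 ≈ 0.023
The largest is 0.674, so production run B is most probable.

production run B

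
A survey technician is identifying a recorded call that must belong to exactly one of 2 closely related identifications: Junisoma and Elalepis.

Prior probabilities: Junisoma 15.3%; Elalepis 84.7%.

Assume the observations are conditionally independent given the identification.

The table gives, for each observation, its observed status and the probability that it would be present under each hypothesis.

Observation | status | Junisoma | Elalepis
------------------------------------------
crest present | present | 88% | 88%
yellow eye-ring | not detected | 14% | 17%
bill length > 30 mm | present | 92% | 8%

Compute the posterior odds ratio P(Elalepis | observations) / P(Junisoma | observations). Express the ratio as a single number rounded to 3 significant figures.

The normalizing constant cancels in an odds ratio, so compute prior × likelihood for the two hypotheses only (using 1 − P(present | H) for each absent observation):
  Elalepis: 0.847 × 0.88 × (1 − 0.17) × 0.08 = 0.049492
  Junisoma: 0.153 × 0.88 × (1 − 0.14) × 0.92 = 0.10653
Odds(Elalepis : Junisoma) = 0.049492 / 0.10653 ≈ 0.465.

0.465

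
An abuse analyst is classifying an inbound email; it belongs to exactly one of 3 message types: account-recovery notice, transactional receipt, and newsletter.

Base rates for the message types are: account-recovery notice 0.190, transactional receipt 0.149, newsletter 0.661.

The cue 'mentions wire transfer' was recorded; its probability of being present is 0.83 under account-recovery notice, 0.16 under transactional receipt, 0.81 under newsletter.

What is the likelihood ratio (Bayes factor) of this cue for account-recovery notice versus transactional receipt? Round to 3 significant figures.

Likelihood of this cue under each hypothesis:
  account-recovery notice: 0.83
  transactional receipt: 0.16
Bayes factor = 0.83 / 0.16 ≈ 5.19

5.19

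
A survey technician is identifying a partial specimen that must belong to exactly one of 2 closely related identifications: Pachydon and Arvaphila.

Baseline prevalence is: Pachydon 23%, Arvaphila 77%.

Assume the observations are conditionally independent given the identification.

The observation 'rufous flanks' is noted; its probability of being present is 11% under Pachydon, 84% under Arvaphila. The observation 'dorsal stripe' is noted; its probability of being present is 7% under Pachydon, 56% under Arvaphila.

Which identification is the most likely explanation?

For each hypothesis, the unnormalized posterior weight is prior × product of the observation likelihoods:
  Pachydon: 0.23 × 0.11 × 0.07 = 0.001771
  Arvaphila: 0.77 × 0.84 × 0.56 = 0.36221
The unnormalized weights sum to 0.36398.
P(Pachydon | evidence) ≈ 0.001771 / 0.36398 ≈ 0.005
P(Arvaphila | evidence) ≈ 0.36221 / 0.36398 ≈ 0.995
The largest is 0.995, so Arvaphila is most probable.

Arvaphila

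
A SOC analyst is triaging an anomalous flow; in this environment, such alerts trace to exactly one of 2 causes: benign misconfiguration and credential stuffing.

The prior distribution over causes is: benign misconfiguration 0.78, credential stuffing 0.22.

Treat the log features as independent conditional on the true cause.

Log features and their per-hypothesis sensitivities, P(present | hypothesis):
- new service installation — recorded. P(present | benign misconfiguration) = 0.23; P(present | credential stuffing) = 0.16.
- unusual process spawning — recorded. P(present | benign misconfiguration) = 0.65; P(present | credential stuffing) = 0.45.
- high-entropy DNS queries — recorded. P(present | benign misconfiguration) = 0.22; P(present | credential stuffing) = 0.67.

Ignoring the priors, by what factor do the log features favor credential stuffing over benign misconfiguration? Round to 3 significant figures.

Joint likelihood of the log feature pattern under each hypothesis:
  credential stuffing: 0.16 × 0.45 × 0.67 = 0.04824
  benign misconfiguration: 0.23 × 0.65 × 0.22 = 0.03289
Bayes factor = 0.04824 / 0.03289 ≈ 1.47

1.47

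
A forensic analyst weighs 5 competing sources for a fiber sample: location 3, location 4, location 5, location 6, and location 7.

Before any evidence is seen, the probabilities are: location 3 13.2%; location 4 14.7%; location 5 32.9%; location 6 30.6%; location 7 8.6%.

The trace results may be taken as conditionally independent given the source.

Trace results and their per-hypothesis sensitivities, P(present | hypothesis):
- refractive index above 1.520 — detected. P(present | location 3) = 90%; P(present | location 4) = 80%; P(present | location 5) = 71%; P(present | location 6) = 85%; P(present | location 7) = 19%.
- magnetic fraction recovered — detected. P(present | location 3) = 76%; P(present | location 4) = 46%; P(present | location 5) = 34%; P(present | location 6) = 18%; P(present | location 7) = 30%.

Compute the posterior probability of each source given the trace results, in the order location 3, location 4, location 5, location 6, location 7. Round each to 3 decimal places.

0.328, 0.196, 0.288, 0.170, 0.018

By Bayes' rule with conditional independence, the unnormalized weight for each hypothesis is prior × ∏ likelihoods:
  location 3: 0.132 × 0.90 × 0.76 = 0.090288
  location 4: 0.147 × 0.80 × 0.46 = 0.054096
  location 5: 0.329 × 0.71 × 0.34 = 0.079421
  location 6: 0.306 × 0.85 × 0.18 = 0.046818
  location 7: 0.086 × 0.19 × 0.30 = 0.004902
The unnormalized weights sum to 0.27552.
P(location 3 | evidence) = 0.090288 / 0.27552 ≈ 0.328
P(location 4 | evidence) = 0.054096 / 0.27552 ≈ 0.196
P(location 5 | evidence) = 0.079421 / 0.27552 ≈ 0.288
P(location 6 | evidence) = 0.046818 / 0.27552 ≈ 0.170
P(location 7 | evidence) = 0.004902 / 0.27552 ≈ 0.018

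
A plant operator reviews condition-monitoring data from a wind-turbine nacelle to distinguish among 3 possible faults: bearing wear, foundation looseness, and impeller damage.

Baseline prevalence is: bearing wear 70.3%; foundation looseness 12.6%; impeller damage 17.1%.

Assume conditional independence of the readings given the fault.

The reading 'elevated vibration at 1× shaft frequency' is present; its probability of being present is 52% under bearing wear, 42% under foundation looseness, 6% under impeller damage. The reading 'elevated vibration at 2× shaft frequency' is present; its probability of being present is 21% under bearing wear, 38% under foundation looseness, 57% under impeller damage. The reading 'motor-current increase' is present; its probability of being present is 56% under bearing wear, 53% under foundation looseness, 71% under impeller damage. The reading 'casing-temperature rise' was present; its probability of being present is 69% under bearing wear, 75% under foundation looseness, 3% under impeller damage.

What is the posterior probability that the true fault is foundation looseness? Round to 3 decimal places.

For each hypothesis, the unnormalized posterior weight is prior × product of the reading likelihoods:
  bearing wear: 0.703 × 0.52 × 0.21 × 0.56 × 0.69 = 0.029663
  foundation looseness: 0.126 × 0.42 × 0.38 × 0.53 × 0.75 = 0.0079936
  impeller damage: 0.171 × 0.06 × 0.57 × 0.71 × 0.03 = 0.00012457
Marginal likelihood of the evidence = 0.037781.
P(foundation looseness | evidence) = 0.0079936 / 0.037781 ≈ 0.212.

0.212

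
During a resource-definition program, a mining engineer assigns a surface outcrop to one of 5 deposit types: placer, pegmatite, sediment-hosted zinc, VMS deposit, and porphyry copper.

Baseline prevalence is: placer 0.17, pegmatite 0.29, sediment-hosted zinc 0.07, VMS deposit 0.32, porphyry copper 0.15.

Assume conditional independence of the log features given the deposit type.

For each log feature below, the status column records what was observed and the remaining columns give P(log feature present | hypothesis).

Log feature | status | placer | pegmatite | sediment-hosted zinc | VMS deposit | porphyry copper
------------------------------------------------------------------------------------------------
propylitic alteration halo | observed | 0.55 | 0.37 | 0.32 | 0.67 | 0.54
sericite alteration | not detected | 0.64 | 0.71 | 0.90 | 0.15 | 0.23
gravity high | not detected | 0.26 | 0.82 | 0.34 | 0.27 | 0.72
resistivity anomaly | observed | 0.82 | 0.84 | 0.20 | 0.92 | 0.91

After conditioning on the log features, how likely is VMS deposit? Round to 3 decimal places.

0.748

By Bayes' rule with conditional independence, the unnormalized weight for each hypothesis is prior × ∏ likelihoods (using 1 − P(present | H) for each absent log feature):
  placer: 0.17 × 0.55 × (1 − 0.64) × (1 − 0.26) × 0.82 = 0.020425
  pegmatite: 0.29 × 0.37 × (1 − 0.71) × (1 − 0.82) × 0.84 = 0.0047049
  sediment-hosted zinc: 0.07 × 0.32 × (1 − 0.90) × (1 − 0.34) × 0.20 = 0.00029568
  VMS deposit: 0.32 × 0.67 × (1 − 0.15) × (1 − 0.27) × 0.92 = 0.12239
  porphyry copper: 0.15 × 0.54 × (1 − 0.23) × (1 − 0.72) × 0.91 = 0.015892
Marginal likelihood of the evidence = 0.16371.
P(VMS deposit | evidence) = 0.12239 / 0.16371 ≈ 0.748.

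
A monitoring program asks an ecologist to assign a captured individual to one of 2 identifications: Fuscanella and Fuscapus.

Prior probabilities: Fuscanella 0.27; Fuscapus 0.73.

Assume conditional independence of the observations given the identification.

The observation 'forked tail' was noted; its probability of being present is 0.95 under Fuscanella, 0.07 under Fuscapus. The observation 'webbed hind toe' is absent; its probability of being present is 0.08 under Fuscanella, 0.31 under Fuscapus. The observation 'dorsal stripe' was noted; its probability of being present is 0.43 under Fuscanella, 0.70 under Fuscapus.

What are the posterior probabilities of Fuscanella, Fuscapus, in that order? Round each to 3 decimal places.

By Bayes' rule with conditional independence, the unnormalized weight for each hypothesis is prior × ∏ likelihoods (using 1 − P(present | H) for each absent observation):
  Fuscanella: 0.27 × 0.95 × (1 − 0.08) × 0.43 = 0.10147
  Fuscapus: 0.73 × 0.07 × (1 − 0.31) × 0.70 = 0.024681
Marginal likelihood of the evidence = 0.12615.
P(Fuscanella | evidence) = 0.10147 / 0.12615 ≈ 0.804
P(Fuscapus | evidence) = 0.024681 / 0.12615 ≈ 0.196

0.804, 0.196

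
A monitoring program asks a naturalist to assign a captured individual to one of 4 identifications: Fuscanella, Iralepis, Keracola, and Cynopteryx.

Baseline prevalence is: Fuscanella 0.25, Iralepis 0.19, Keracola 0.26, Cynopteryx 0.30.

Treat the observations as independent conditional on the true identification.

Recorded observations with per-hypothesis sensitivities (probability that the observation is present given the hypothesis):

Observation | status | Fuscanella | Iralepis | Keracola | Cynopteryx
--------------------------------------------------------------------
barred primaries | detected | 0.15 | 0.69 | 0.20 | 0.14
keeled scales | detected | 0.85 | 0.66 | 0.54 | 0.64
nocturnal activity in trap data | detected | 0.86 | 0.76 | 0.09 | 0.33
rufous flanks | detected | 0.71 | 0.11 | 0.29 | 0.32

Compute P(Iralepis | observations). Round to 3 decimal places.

0.239

For each hypothesis, the unnormalized posterior weight is prior × product of the observation likelihoods:
  Fuscanella: 0.25 × 0.15 × 0.85 × 0.86 × 0.71 = 0.019463
  Iralepis: 0.19 × 0.69 × 0.66 × 0.76 × 0.11 = 0.0072336
  Keracola: 0.26 × 0.20 × 0.54 × 0.09 × 0.29 = 0.00073289
  Cynopteryx: 0.30 × 0.14 × 0.64 × 0.33 × 0.32 = 0.0028385
Normalizing constant Z = 0.019463 + 0.0072336 + 0.00073289 + 0.0028385 = 0.030268.
P(Iralepis | evidence) = 0.0072336 / 0.030268 ≈ 0.239.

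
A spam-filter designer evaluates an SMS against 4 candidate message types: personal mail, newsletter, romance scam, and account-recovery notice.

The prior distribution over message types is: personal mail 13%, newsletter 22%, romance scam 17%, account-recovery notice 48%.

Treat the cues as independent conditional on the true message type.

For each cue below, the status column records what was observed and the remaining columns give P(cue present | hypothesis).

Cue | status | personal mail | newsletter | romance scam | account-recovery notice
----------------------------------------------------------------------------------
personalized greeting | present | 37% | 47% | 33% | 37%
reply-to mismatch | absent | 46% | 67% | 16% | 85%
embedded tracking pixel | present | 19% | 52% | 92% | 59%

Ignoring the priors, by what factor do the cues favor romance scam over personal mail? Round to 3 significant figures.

6.72

Take the product of per-cue likelihoods under each hypothesis (using 1 − P(present | H) for each absent cue), then divide.
  romance scam: 0.33 × (1 − 0.16) × 0.92 = 0.25502
  personal mail: 0.37 × (1 − 0.46) × 0.19 = 0.037962
Bayes factor = 0.25502 / 0.037962 ≈ 6.72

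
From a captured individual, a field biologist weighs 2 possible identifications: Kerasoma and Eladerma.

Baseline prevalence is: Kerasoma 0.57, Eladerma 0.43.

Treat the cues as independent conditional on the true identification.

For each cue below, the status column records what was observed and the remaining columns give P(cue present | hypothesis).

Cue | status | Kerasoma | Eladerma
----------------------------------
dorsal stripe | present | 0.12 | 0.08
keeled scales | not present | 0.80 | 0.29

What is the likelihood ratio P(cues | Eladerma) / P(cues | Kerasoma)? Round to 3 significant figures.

2.37

Joint likelihood of the cue pattern under each hypothesis (using 1 − P(present | H) for each absent cue):
  Eladerma: 0.08 × (1 − 0.29) = 0.0568
  Kerasoma: 0.12 × (1 − 0.80) = 0.024
Bayes factor = 0.0568 / 0.024 ≈ 2.37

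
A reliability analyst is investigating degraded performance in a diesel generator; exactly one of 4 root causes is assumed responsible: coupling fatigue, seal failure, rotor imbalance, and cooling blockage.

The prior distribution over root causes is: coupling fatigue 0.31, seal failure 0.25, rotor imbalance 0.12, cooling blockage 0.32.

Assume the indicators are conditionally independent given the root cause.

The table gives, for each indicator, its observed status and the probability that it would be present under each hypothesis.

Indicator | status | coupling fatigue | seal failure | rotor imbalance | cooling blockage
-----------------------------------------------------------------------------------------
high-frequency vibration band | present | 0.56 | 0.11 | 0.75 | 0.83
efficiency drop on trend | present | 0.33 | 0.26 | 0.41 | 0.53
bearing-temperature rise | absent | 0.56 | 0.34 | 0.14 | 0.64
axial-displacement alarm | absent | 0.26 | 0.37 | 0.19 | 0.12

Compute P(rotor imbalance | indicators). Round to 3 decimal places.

0.280

For each hypothesis, the unnormalized posterior weight is prior × product of the indicator likelihoods (using 1 − P(present | H) for each absent indicator):
  coupling fatigue: 0.31 × 0.56 × 0.33 × (1 − 0.56) × (1 − 0.26) = 0.018653
  seal failure: 0.25 × 0.11 × 0.26 × (1 − 0.34) × (1 − 0.37) = 0.002973
  rotor imbalance: 0.12 × 0.75 × 0.41 × (1 − 0.14) × (1 − 0.19) = 0.025705
  cooling blockage: 0.32 × 0.83 × 0.53 × (1 − 0.64) × (1 − 0.12) = 0.044595
Marginal likelihood of the evidence = 0.091926.
P(rotor imbalance | evidence) = 0.025705 / 0.091926 ≈ 0.280.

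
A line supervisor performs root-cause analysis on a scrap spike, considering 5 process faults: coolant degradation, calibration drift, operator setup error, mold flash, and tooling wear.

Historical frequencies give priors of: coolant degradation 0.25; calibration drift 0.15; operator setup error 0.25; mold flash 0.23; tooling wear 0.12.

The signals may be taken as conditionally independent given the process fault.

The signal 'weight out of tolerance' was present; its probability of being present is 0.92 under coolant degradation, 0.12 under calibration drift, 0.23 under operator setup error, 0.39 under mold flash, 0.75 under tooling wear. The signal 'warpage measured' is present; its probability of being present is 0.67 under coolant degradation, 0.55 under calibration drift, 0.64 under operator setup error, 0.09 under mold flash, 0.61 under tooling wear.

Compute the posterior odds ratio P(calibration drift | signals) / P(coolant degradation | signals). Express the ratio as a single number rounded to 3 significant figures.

0.0642

Unnormalized posterior weight (prior times the signal likelihoods) for each of the two hypotheses:
  calibration drift: 0.15 × 0.12 × 0.55 = 0.0099
  coolant degradation: 0.25 × 0.92 × 0.67 = 0.1541
Odds(calibration drift : coolant degradation) = 0.0099 / 0.1541 ≈ 0.0642.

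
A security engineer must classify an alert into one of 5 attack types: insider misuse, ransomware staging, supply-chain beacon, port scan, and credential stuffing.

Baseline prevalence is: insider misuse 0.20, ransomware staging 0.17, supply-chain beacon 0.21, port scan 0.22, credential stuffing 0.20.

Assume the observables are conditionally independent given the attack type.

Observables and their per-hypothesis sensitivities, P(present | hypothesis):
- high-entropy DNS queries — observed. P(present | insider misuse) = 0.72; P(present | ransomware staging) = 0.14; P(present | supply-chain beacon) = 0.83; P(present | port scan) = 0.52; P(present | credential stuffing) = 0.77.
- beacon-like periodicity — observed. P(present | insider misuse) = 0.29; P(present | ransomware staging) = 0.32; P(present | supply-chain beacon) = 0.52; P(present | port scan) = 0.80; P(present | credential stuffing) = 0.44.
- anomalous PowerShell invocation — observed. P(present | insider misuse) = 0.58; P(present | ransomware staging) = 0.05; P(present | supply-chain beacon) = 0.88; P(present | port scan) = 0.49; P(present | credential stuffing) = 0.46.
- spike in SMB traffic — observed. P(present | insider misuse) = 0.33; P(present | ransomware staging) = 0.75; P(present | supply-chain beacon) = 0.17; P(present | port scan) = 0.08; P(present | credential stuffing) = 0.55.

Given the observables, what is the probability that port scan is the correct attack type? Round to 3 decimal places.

0.084

For each hypothesis, the unnormalized posterior weight is prior × product of the observable likelihoods:
  insider misuse: 0.20 × 0.72 × 0.29 × 0.58 × 0.33 = 0.0079929
  ransomware staging: 0.17 × 0.14 × 0.32 × 0.05 × 0.75 = 0.0002856
  supply-chain beacon: 0.21 × 0.83 × 0.52 × 0.88 × 0.17 = 0.013559
  port scan: 0.22 × 0.52 × 0.80 × 0.49 × 0.08 = 0.0035876
  credential stuffing: 0.20 × 0.77 × 0.44 × 0.46 × 0.55 = 0.017143
Normalizing constant Z = 0.0079929 + 0.0002856 + 0.013559 + 0.0035876 + 0.017143 = 0.042568.
P(port scan | evidence) = 0.0035876 / 0.042568 ≈ 0.084.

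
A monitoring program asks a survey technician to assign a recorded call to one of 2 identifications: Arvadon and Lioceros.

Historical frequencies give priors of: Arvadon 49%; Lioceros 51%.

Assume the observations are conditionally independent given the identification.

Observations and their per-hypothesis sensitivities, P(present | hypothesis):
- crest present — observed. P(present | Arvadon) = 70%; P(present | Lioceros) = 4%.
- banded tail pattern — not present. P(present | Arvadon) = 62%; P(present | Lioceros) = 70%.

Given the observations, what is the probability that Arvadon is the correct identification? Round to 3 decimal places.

0.955

For each hypothesis, the unnormalized posterior weight is prior × product of the observation likelihoods (using 1 − P(present | H) for each absent observation):
  Arvadon: 0.49 × 0.70 × (1 − 0.62) = 0.13034
  Lioceros: 0.51 × 0.04 × (1 − 0.70) = 0.00612
Normalizing constant Z = 0.13034 + 0.00612 = 0.13646.
P(Arvadon | evidence) = 0.13034 / 0.13646 ≈ 0.955.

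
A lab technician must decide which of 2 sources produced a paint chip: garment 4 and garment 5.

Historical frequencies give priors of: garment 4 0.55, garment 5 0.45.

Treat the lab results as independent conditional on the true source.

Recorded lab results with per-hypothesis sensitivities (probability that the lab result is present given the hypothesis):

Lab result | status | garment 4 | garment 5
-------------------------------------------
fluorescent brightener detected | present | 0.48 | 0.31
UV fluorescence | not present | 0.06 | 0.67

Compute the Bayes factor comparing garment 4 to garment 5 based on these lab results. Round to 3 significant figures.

4.41

Take the product of per-lab result likelihoods under each hypothesis (using 1 − P(present | H) for each absent lab result), then divide.
  garment 4: 0.48 × (1 − 0.06) = 0.4512
  garment 5: 0.31 × (1 − 0.67) = 0.1023
Bayes factor = 0.4512 / 0.1023 ≈ 4.41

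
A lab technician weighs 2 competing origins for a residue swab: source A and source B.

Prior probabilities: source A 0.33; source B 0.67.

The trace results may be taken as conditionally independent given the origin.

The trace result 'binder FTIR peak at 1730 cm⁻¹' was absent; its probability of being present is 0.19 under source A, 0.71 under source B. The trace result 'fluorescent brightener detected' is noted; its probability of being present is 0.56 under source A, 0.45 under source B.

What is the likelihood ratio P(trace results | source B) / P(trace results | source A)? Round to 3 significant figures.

0.288

The Bayes factor is the ratio of the joint likelihoods of the trace result pattern under the two hypotheses (using 1 − P(present | H) for each absent trace result).
  source B: (1 − 0.71) × 0.45 = 0.1305
  source A: (1 − 0.19) × 0.56 = 0.4536
Bayes factor = 0.1305 / 0.4536 ≈ 0.288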